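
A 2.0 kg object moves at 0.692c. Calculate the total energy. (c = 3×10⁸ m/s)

γ = 1/√(1 - 0.692²) = 1.385
mc² = 2.0 × (3×10⁸)² = 1.800×10¹⁷ J
E = γmc² = 1.385 × 1.800×10¹⁷ = 2.493×10¹⁷ J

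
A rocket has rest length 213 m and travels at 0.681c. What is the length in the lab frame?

Proper length L₀ = 213 m
γ = 1/√(1 - 0.681²) = 1.3656
L = L₀/γ = 213/1.3656 = 156.0 m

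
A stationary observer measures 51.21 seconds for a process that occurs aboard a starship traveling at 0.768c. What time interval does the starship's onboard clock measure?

Dilated time Δt = 51.21 seconds
γ = 1/√(1 - 0.768²) = 1.5614
Δt₀ = Δt/γ = 51.21/1.5614 = 32.80 seconds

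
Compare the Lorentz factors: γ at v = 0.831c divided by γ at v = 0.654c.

γ₁ = 1/√(1 - 0.831²) = 1.798
γ₂ = 1/√(1 - 0.654²) = 1.322
γ₁/γ₂ = 1.798/1.322 = 1.360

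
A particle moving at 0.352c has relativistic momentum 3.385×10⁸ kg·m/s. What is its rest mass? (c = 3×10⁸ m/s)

γ = 1/√(1 - 0.352²) = 1.0684
v = 0.352 × 3×10⁸ = 1.056×10⁸ m/s
m = p/(γv) = 3.385×10⁸/(1.0684 × 1.056×10⁸) = 3.000 kg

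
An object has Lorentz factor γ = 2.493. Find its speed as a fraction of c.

From γ = 1/√(1 - v²/c²):
1/γ² = 1/2.493² = 0.1609
v²/c² = 1 - 0.1609 = 0.8391
v/c = √(0.8391) = 0.9160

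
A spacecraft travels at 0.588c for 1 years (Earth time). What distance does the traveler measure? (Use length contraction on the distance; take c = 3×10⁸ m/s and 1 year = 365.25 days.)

Earth distance: d = v × t = 0.588c × 1 yr = 5.5668×10¹⁵ m
γ = 1.2363
d' = d/γ = 5.5668×10¹⁵/1.2363 = 4.503×10¹⁵ m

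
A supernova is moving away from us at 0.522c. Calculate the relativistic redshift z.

β = 0.522
(1+β)/(1-β) = 1.522/0.478 = 3.184
√(3.184) = 1.7844
z = 1.7844 - 1 = 0.7844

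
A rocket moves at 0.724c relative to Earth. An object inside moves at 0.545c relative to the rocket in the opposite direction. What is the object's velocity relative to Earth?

Object's velocity in rocket frame is u' = -0.545c
u = (u' + v)/(1 + u'v/c²) = (v - 0.545)/(1 - 0.545·v/c²)
Numerator: 0.724 - 0.545 = 0.179
Denominator: 1 - 0.39458 = 0.60542
u = 0.179/0.60542 = 0.2957c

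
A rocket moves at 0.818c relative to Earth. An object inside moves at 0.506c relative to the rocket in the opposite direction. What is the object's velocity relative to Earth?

Object's velocity in rocket frame is u' = -0.506c
u = (u' + v)/(1 + u'v/c²) = (v - 0.506)/(1 - 0.506·v/c²)
Numerator: 0.818 - 0.506 = 0.312
Denominator: 1 - 0.413908 = 0.586092
u = 0.312/0.586092 = 0.5323c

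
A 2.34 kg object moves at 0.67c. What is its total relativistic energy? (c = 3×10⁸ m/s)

γ = 1/√(1 - 0.67²) = 1.347
mc² = 2.34 × (3×10⁸)² = 2.106×10¹⁷ J
E = γmc² = 1.347 × 2.106×10¹⁷ = 2.837×10¹⁷ J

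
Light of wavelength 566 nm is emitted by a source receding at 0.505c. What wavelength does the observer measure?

β = 0.505
Wavelength Doppler factor = √(1.505/0.495) = √(3.0404) = 1.7437
λ_obs = 566 × 1.7437 = 986.9 nm (redshift)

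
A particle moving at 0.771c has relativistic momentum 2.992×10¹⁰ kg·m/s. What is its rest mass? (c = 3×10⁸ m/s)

γ = 1/√(1 - 0.771²) = 1.5703
v = 0.771 × 3×10⁸ = 2.313×10⁸ m/s
m = p/(γv) = 2.992×10¹⁰/(1.5703 × 2.313×10⁸) = 82.38 kg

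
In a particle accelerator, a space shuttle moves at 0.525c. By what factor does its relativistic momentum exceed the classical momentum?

p_rel = γmv, p_class = mv
Ratio = γ = 1/√(1 - 0.525²)
= 1/√(0.724375) = 1.175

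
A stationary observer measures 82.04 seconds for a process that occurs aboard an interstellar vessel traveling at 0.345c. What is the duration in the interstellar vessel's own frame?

Dilated time Δt = 82.04 seconds
γ = 1/√(1 - 0.345²) = 1.0654
Δt₀ = Δt/γ = 82.04/1.0654 = 77.00 seconds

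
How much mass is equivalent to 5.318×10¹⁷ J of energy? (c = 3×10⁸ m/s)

From E = mc², we get m = E/c²
c² = (3×10⁸)² = 9×10¹⁶ m²/s²
m = 5.318×10¹⁷ / 9×10¹⁶ = 5.909 kg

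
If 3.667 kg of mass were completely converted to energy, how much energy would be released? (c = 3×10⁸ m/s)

Using E = mc²:
c² = (3×10⁸)² = 9×10¹⁶ m²/s²
E = 3.667 × 9×10¹⁶ = 3.300×10¹⁷ J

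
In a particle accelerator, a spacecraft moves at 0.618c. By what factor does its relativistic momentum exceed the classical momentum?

p_rel = γmv, p_class = mv
Ratio = γ = 1/√(1 - 0.618²)
= 1/√(0.618076) = 1.272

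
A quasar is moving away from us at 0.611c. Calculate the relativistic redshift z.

β = 0.611
(1+β)/(1-β) = 1.611/0.389 = 4.141
√(4.141) = 2.035
z = 2.035 - 1 = 1.035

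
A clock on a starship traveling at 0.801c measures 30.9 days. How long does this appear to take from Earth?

Proper time Δt₀ = 30.9 days
γ = 1/√(1 - 0.801²) = 1.670385
Δt = γΔt₀ = 1.670385 × 30.9 = 51.61 days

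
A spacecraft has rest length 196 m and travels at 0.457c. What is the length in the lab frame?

Proper length L₀ = 196 m
γ = 1/√(1 - 0.457²) = 1.1243
L = L₀/γ = 196/1.1243 = 174.3 m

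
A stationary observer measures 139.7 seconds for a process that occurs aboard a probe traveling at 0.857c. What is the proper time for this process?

Dilated time Δt = 139.7 seconds
γ = 1/√(1 - 0.857²) = 1.9406
Δt₀ = Δt/γ = 139.7/1.9406 = 71.99 seconds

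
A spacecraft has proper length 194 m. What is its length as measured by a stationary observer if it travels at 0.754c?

Proper length L₀ = 194 m
γ = 1/√(1 - 0.754²) = 1.5224
L = L₀/γ = 194/1.5224 = 127.4 m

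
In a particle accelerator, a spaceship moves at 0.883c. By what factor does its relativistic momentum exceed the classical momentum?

p_rel = γmv, p_class = mv
Ratio = γ = 1/√(1 - 0.883²)
= 1/√(0.220311) = 2.131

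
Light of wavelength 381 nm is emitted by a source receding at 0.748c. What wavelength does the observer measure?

β = 0.748
Wavelength Doppler factor = √(1.748/0.252) = √(6.9365) = 2.6337
λ_obs = 381 × 2.6337 = 1003 nm (redshift)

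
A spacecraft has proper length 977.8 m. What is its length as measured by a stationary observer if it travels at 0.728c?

Proper length L₀ = 977.8 m
γ = 1/√(1 - 0.728²) = 1.4586
L = L₀/γ = 977.8/1.4586 = 670.4 m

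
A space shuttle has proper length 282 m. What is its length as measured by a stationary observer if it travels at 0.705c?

Proper length L₀ = 282 m
γ = 1/√(1 - 0.705²) = 1.410
L = L₀/γ = 282/1.410 = 200.0 m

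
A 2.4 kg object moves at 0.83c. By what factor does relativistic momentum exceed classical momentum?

p_rel = γmv, p_class = mv
Ratio = γ = 1/√(1 - 0.83²) = 1.793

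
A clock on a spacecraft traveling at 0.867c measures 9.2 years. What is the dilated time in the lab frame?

Proper time Δt₀ = 9.2 years
γ = 1/√(1 - 0.867²) = 2.007
Δt = γΔt₀ = 2.007 × 9.2 = 18.46 years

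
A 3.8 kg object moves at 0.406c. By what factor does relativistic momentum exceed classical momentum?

p_rel = γmv, p_class = mv
Ratio = γ = 1/√(1 - 0.406²) = 1.094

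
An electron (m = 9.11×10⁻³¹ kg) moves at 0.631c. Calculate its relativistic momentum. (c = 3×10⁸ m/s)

γ = 1/√(1 - 0.631²) = 1.289
v = 0.631 × 3×10⁸ = 1.893×10⁸ m/s
p = γmv = 1.289 × 9.11×10⁻³¹ × 1.893×10⁸ = 2.223×10⁻²² kg·m/s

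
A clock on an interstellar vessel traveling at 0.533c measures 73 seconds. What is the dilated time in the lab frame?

Proper time Δt₀ = 73 seconds
γ = 1/√(1 - 0.533²) = 1.1819
Δt = γΔt₀ = 1.1819 × 73 = 86.28 seconds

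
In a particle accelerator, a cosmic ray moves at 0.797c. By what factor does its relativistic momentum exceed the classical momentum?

p_rel = γmv, p_class = mv
Ratio = γ = 1/√(1 - 0.797²)
= 1/√(0.364791) = 1.656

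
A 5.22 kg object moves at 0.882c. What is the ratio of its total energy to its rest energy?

E = γmc², E₀ = mc²
E/E₀ = γ = 1/√(1 - 0.882²) = 2.122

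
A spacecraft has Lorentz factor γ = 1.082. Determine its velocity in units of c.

From γ = 1/√(1 - v²/c²):
1/γ² = 1/1.082² = 0.85417
v²/c² = 1 - 0.85417 = 0.14583
v/c = √(0.14583) = 0.3819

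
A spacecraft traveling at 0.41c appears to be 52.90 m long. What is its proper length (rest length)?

Contracted length L = 52.90 m
γ = 1/√(1 - 0.41²) = 1.0964
L₀ = γL = 1.0964 × 52.90 = 58.00 m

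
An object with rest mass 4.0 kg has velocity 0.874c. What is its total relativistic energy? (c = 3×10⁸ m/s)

γ = 1/√(1 - 0.874²) = 2.058
mc² = 4.0 × (3×10⁸)² = 3.600×10¹⁷ J
E = γmc² = 2.058 × 3.600×10¹⁷ = 7.409×10¹⁷ J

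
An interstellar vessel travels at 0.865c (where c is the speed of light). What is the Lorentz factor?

v/c = 0.865, so (v/c)² = 0.748225
1 - (v/c)² = 0.251775
γ = 1/√(0.251775) = 1.993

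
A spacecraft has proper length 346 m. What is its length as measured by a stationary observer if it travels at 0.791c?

Proper length L₀ = 346 m
γ = 1/√(1 - 0.791²) = 1.6345
L = L₀/γ = 346/1.6345 = 211.7 m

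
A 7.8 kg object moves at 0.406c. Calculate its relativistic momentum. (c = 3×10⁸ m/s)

γ = 1/√(1 - 0.406²) = 1.0942
v = 0.406 × 3×10⁸ = 1.218×10⁸ m/s
p = γmv = 1.0942 × 7.8 × 1.218×10⁸ = 1.040×10⁹ kg·m/s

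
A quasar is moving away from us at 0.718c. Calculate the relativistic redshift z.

β = 0.718
(1+β)/(1-β) = 1.718/0.282 = 6.092
√(6.092) = 2.468
z = 2.468 - 1 = 1.468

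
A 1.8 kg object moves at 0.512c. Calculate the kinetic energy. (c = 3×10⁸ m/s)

γ = 1/√(1 - 0.512²) = 1.16416
γ - 1 = 0.16416
KE = (γ-1)mc² = 0.16416 × 1.8 × (3×10⁸)² = 2.659×10¹⁶ J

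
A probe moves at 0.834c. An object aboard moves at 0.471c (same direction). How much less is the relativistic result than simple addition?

Classical: u' + v = 0.471 + 0.834 = 1.305c
Relativistic: u = (0.471 + 0.834)/(1 + 0.392814) = 1.305/1.392814 = 0.9370c
Difference: 1.305 - 0.9370 = 0.3680c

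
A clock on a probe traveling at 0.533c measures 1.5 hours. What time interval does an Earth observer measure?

Proper time Δt₀ = 1.5 hours
γ = 1/√(1 - 0.533²) = 1.182
Δt = γΔt₀ = 1.182 × 1.5 = 1.773 hours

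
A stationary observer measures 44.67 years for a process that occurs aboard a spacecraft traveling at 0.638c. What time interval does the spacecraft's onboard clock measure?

Dilated time Δt = 44.67 years
γ = 1/√(1 - 0.638²) = 1.2986
Δt₀ = Δt/γ = 44.67/1.2986 = 34.40 years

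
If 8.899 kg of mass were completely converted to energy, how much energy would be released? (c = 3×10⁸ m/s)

Using E = mc²:
c² = (3×10⁸)² = 9×10¹⁶ m²/s²
E = 8.899 × 9×10¹⁶ = 8.009×10¹⁷ J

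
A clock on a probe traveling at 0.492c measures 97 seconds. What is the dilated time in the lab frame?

Proper time Δt₀ = 97 seconds
γ = 1/√(1 - 0.492²) = 1.1486
Δt = γΔt₀ = 1.1486 × 97 = 111.4 seconds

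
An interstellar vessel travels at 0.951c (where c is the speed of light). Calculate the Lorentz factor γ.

v/c = 0.951, so (v/c)² = 0.904401
1 - (v/c)² = 0.095599
γ = 1/√(0.095599) = 3.234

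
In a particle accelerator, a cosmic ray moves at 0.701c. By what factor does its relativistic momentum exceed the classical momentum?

p_rel = γmv, p_class = mv
Ratio = γ = 1/√(1 - 0.701²)
= 1/√(0.508599) = 1.402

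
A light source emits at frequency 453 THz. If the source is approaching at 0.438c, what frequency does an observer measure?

β = v/c = 0.438
(1+β)/(1-β) = 1.438/0.562 = 2.5587
Doppler factor = √(2.5587) = 1.5996
f_obs = 453 × 1.5996 = 724.6 THz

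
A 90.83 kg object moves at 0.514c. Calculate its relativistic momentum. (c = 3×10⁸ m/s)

γ = 1/√(1 - 0.514²) = 1.166
v = 0.514 × 3×10⁸ = 1.542×10⁸ m/s
p = γmv = 1.166 × 90.83 × 1.542×10⁸ = 1.633×10¹⁰ kg·m/s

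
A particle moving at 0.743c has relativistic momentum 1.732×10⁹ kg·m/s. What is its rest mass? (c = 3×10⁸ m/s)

γ = 1/√(1 - 0.743²) = 1.494
v = 0.743 × 3×10⁸ = 2.229×10⁸ m/s
m = p/(γv) = 1.732×10⁹/(1.494 × 2.229×10⁸) = 5.201 kg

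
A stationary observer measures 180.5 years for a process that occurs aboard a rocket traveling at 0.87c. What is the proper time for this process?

Dilated time Δt = 180.5 years
γ = 1/√(1 - 0.87²) = 2.028
Δt₀ = Δt/γ = 180.5/2.028 = 89.00 years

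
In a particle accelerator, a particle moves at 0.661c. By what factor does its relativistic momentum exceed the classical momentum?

p_rel = γmv, p_class = mv
Ratio = γ = 1/√(1 - 0.661²)
= 1/√(0.563079) = 1.333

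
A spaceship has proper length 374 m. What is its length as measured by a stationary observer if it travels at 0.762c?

Proper length L₀ = 374 m
γ = 1/√(1 - 0.762²) = 1.544
L = L₀/γ = 374/1.544 = 242.2 m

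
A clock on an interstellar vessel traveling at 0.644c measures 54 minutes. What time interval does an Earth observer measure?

Proper time Δt₀ = 54 minutes
γ = 1/√(1 - 0.644²) = 1.30715
Δt = γΔt₀ = 1.30715 × 54 = 70.59 minutes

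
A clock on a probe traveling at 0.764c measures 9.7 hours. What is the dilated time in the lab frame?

Proper time Δt₀ = 9.7 hours
γ = 1/√(1 - 0.764²) = 1.5499
Δt = γΔt₀ = 1.5499 × 9.7 = 15.03 hours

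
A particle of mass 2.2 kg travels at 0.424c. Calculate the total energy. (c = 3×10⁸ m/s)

γ = 1/√(1 - 0.424²) = 1.104
mc² = 2.2 × (3×10⁸)² = 1.980×10¹⁷ J
E = γmc² = 1.104 × 1.980×10¹⁷ = 2.186×10¹⁷ J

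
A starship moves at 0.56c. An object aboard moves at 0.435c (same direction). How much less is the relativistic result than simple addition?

Classical: u' + v = 0.435 + 0.56 = 0.995c
Relativistic: u = (0.435 + 0.56)/(1 + 0.2436) = 0.995/1.2436 = 0.8001c
Difference: 0.995 - 0.8001 = 0.1949c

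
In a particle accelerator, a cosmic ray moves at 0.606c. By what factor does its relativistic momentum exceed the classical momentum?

p_rel = γmv, p_class = mv
Ratio = γ = 1/√(1 - 0.606²)
= 1/√(0.632764) = 1.257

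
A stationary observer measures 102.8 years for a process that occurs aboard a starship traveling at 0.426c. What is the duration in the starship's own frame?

Dilated time Δt = 102.8 years
γ = 1/√(1 - 0.426²) = 1.1053
Δt₀ = Δt/γ = 102.8/1.1053 = 93.01 years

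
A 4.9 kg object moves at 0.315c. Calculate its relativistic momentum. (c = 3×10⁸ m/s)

γ = 1/√(1 - 0.315²) = 1.0536
v = 0.315 × 3×10⁸ = 9.450×10⁷ m/s
p = γmv = 1.0536 × 4.9 × 9.450×10⁷ = 4.879×10⁸ kg·m/s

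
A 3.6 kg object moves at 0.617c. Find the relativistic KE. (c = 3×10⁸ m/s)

γ = 1/√(1 - 0.617²) = 1.2707
γ - 1 = 0.2707
KE = (γ-1)mc² = 0.2707 × 3.6 × (3×10⁸)² = 8.771×10¹⁶ J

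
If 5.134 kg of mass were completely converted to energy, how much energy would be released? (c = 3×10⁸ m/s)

Using E = mc²:
c² = (3×10⁸)² = 9×10¹⁶ m²/s²
E = 5.134 × 9×10¹⁶ = 4.621×10¹⁷ J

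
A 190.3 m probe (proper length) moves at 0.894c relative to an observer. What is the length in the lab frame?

Proper length L₀ = 190.3 m
γ = 1/√(1 - 0.894²) = 2.2318
L = L₀/γ = 190.3/2.2318 = 85.27 m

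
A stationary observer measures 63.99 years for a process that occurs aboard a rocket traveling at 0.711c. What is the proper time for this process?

Dilated time Δt = 63.99 years
γ = 1/√(1 - 0.711²) = 1.422
Δt₀ = Δt/γ = 63.99/1.422 = 45.00 years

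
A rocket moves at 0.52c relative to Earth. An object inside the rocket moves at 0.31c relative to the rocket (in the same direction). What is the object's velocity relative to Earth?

u = (u' + v)/(1 + u'v/c²)
Numerator: 0.31 + 0.52 = 0.83
Denominator: 1 + 0.1612 = 1.1612
u = 0.83/1.1612 = 0.7148c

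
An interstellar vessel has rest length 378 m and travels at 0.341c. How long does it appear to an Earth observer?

Proper length L₀ = 378 m
γ = 1/√(1 - 0.341²) = 1.064
L = L₀/γ = 378/1.064 = 355.3 m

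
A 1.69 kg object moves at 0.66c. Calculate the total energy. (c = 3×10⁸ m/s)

γ = 1/√(1 - 0.66²) = 1.3311
mc² = 1.69 × (3×10⁸)² = 1.521×10¹⁷ J
E = γmc² = 1.3311 × 1.521×10¹⁷ = 2.025×10¹⁷ J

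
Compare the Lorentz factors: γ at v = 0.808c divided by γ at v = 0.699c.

γ₁ = 1/√(1 - 0.808²) = 1.697
γ₂ = 1/√(1 - 0.699²) = 1.398
γ₁/γ₂ = 1.697/1.398 = 1.214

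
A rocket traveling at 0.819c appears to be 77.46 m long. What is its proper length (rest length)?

Contracted length L = 77.46 m
γ = 1/√(1 - 0.819²) = 1.743
L₀ = γL = 1.743 × 77.46 = 135.0 m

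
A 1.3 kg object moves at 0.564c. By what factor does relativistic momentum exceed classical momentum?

p_rel = γmv, p_class = mv
Ratio = γ = 1/√(1 - 0.564²) = 1.211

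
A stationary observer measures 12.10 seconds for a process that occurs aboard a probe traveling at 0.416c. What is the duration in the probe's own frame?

Dilated time Δt = 12.10 seconds
γ = 1/√(1 - 0.416²) = 1.100
Δt₀ = Δt/γ = 12.10/1.100 = 11.00 seconds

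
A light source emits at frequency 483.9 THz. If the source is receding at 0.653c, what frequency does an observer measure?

β = v/c = 0.653
(1-β)/(1+β) = 0.347/1.653 = 0.20992
Doppler factor = √(0.20992) = 0.4582
f_obs = 483.9 × 0.4582 = 221.7 THz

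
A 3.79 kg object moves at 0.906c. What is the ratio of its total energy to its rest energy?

E = γmc², E₀ = mc²
E/E₀ = γ = 1/√(1 - 0.906²) = 2.363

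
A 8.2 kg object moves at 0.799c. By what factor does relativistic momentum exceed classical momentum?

p_rel = γmv, p_class = mv
Ratio = γ = 1/√(1 - 0.799²) = 1.663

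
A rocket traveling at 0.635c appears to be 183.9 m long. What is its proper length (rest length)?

Contracted length L = 183.9 m
γ = 1/√(1 - 0.635²) = 1.2945
L₀ = γL = 1.2945 × 183.9 = 238.1 m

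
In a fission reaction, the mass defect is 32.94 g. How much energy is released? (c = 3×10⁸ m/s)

Convert mass defect: Δm = 32.94 g = 0.03294 kg
E = Δm·c² = 0.03294 × (3×10⁸)²
= 0.03294 × 9×10¹⁶ = 2.965×10¹⁵ J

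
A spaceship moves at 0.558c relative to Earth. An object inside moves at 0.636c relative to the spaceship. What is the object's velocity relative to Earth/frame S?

u = (u' + v)/(1 + u'v/c²)
Numerator: 0.636 + 0.558 = 1.194
Denominator: 1 + 0.354888 = 1.354888
u = 1.194/1.354888 = 0.8813c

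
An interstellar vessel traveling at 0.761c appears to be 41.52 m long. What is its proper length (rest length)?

Contracted length L = 41.52 m
γ = 1/√(1 - 0.761²) = 1.5414
L₀ = γL = 1.5414 × 41.52 = 64.00 m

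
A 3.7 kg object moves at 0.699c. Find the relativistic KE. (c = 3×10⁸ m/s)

γ = 1/√(1 - 0.699²) = 1.3984
γ - 1 = 0.3984
KE = (γ-1)mc² = 0.3984 × 3.7 × (3×10⁸)² = 1.327×10¹⁷ J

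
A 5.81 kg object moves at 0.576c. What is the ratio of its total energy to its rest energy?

E = γmc², E₀ = mc²
E/E₀ = γ = 1/√(1 - 0.576²) = 1.223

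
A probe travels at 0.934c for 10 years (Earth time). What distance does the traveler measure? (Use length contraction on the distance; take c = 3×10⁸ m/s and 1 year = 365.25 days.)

Earth distance: d = v × t = 0.934c × 10 yr = 8.842×10¹⁶ m
γ = 2.799
d' = d/γ = 8.842×10¹⁶/2.799 = 3.159×10¹⁶ m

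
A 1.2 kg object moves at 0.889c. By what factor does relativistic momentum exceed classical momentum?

p_rel = γmv, p_class = mv
Ratio = γ = 1/√(1 - 0.889²) = 2.184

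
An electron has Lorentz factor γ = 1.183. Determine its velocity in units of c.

From γ = 1/√(1 - v²/c²):
1/γ² = 1/1.183² = 0.7145
v²/c² = 1 - 0.7145 = 0.2855
v/c = √(0.2855) = 0.5343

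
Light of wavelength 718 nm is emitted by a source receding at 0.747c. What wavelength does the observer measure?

β = 0.747
Wavelength Doppler factor = √(1.747/0.253) = √(6.905) = 2.628
λ_obs = 718 × 2.628 = 1887 nm (redshift)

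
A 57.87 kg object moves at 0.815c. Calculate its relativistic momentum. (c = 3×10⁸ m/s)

γ = 1/√(1 - 0.815²) = 1.726
v = 0.815 × 3×10⁸ = 2.445×10⁸ m/s
p = γmv = 1.726 × 57.87 × 2.445×10⁸ = 2.442×10¹⁰ kg·m/s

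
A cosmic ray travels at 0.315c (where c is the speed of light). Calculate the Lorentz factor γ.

v/c = 0.315, so (v/c)² = 0.099225
1 - (v/c)² = 0.900775
γ = 1/√(0.900775) = 1.054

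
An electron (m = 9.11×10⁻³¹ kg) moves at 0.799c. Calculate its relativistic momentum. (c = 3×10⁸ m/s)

γ = 1/√(1 - 0.799²) = 1.663
v = 0.799 × 3×10⁸ = 2.397×10⁸ m/s
p = γmv = 1.663 × 9.11×10⁻³¹ × 2.397×10⁸ = 3.631×10⁻²² kg·m/s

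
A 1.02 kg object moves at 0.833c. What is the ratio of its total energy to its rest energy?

E = γmc², E₀ = mc²
E/E₀ = γ = 1/√(1 - 0.833²) = 1.807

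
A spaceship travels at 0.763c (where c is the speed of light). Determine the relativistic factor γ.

v/c = 0.763, so (v/c)² = 0.582169
1 - (v/c)² = 0.417831
γ = 1/√(0.417831) = 1.547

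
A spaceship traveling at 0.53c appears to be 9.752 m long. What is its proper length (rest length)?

Contracted length L = 9.752 m
γ = 1/√(1 - 0.53²) = 1.179
L₀ = γL = 1.179 × 9.752 = 11.50 m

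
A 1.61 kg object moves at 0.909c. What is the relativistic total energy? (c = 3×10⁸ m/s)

γ = 1/√(1 - 0.909²) = 2.3993
mc² = 1.61 × (3×10⁸)² = 1.449×10¹⁷ J
E = γmc² = 2.3993 × 1.449×10¹⁷ = 3.477×10¹⁷ J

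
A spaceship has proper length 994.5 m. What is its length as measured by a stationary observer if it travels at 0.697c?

Proper length L₀ = 994.5 m
γ = 1/√(1 - 0.697²) = 1.3946
L = L₀/γ = 994.5/1.3946 = 713.1 m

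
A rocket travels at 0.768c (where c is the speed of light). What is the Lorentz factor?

v/c = 0.768, so (v/c)² = 0.589824
1 - (v/c)² = 0.410176
γ = 1/√(0.410176) = 1.561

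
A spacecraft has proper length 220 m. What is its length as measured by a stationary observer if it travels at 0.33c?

Proper length L₀ = 220 m
γ = 1/√(1 - 0.33²) = 1.059
L = L₀/γ = 220/1.059 = 207.7 m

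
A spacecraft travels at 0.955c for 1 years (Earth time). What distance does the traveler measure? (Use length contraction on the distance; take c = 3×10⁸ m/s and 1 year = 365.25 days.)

Earth distance: d = v × t = 0.955c × 1 yr = 9.041×10¹⁵ m
γ = 3.371
d' = d/γ = 9.041×10¹⁵/3.371 = 2.682×10¹⁵ m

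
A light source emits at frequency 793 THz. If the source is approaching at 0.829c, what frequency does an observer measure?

β = v/c = 0.829
(1+β)/(1-β) = 1.829/0.171 = 10.696
Doppler factor = √(10.696) = 3.270
f_obs = 793 × 3.270 = 2593 THz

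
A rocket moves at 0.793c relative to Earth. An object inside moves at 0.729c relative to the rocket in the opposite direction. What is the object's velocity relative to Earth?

Object's velocity in rocket frame is u' = -0.729c
u = (u' + v)/(1 + u'v/c²) = (v - 0.729)/(1 - 0.729·v/c²)
Numerator: 0.793 - 0.729 = 0.064
Denominator: 1 - 0.578097 = 0.421903
u = 0.064/0.421903 = 0.1517c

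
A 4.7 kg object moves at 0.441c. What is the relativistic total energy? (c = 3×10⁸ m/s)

γ = 1/√(1 - 0.441²) = 1.1142
mc² = 4.7 × (3×10⁸)² = 4.230×10¹⁷ J
E = γmc² = 1.1142 × 4.230×10¹⁷ = 4.713×10¹⁷ J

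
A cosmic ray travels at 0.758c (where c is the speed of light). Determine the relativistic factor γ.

v/c = 0.758, so (v/c)² = 0.574564
1 - (v/c)² = 0.425436
γ = 1/√(0.425436) = 1.533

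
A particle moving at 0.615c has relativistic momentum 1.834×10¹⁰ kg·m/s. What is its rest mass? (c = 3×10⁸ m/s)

γ = 1/√(1 - 0.615²) = 1.2682
v = 0.615 × 3×10⁸ = 1.845×10⁸ m/s
m = p/(γv) = 1.834×10¹⁰/(1.2682 × 1.845×10⁸) = 78.38 kg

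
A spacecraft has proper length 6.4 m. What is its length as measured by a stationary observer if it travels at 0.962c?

Proper length L₀ = 6.4 m
γ = 1/√(1 - 0.962²) = 3.662
L = L₀/γ = 6.4/3.662 = 1.748 m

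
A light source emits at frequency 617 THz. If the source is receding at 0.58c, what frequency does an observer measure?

β = v/c = 0.58
(1-β)/(1+β) = 0.42/1.58 = 0.2658
Doppler factor = √(0.2658) = 0.5156
f_obs = 617 × 0.5156 = 318.1 THz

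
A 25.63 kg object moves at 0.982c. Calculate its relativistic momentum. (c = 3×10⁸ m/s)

γ = 1/√(1 - 0.982²) = 5.2943
v = 0.982 × 3×10⁸ = 2.946×10⁸ m/s
p = γmv = 5.2943 × 25.63 × 2.946×10⁸ = 3.998×10¹⁰ kg·m/s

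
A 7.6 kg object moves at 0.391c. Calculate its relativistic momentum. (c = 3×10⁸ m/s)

γ = 1/√(1 - 0.391²) = 1.0865
v = 0.391 × 3×10⁸ = 1.173×10⁸ m/s
p = γmv = 1.0865 × 7.6 × 1.173×10⁸ = 9.686×10⁸ kg·m/s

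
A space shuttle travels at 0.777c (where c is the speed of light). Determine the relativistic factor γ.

v/c = 0.777, so (v/c)² = 0.603729
1 - (v/c)² = 0.396271
γ = 1/√(0.396271) = 1.589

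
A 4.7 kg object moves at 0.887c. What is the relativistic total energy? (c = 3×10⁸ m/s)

γ = 1/√(1 - 0.887²) = 2.1656
mc² = 4.7 × (3×10⁸)² = 4.230×10¹⁷ J
E = γmc² = 2.1656 × 4.230×10¹⁷ = 9.160×10¹⁷ J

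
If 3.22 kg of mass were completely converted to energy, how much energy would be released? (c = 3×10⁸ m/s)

Using E = mc²:
c² = (3×10⁸)² = 9×10¹⁶ m²/s²
E = 3.22 × 9×10¹⁶ = 2.898×10¹⁷ J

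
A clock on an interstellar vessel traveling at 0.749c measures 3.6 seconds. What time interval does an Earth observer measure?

Proper time Δt₀ = 3.6 seconds
γ = 1/√(1 - 0.749²) = 1.5093
Δt = γΔt₀ = 1.5093 × 3.6 = 5.433 seconds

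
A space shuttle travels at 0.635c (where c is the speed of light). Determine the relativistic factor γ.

v/c = 0.635, so (v/c)² = 0.403225
1 - (v/c)² = 0.596775
γ = 1/√(0.596775) = 1.294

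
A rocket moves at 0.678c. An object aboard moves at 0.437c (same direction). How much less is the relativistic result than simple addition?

Classical: u' + v = 0.437 + 0.678 = 1.115c
Relativistic: u = (0.437 + 0.678)/(1 + 0.296286) = 1.115/1.296286 = 0.8601c
Difference: 1.115 - 0.8601 = 0.2549c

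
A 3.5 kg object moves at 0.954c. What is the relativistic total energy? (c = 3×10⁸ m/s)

γ = 1/√(1 - 0.954²) = 3.335
mc² = 3.5 × (3×10⁸)² = 3.150×10¹⁷ J
E = γmc² = 3.335 × 3.150×10¹⁷ = 1.051×10¹⁸ J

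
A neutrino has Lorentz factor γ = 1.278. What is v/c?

From γ = 1/√(1 - v²/c²):
1/γ² = 1/1.278² = 0.6123
v²/c² = 1 - 0.6123 = 0.3877
v/c = √(0.3877) = 0.6227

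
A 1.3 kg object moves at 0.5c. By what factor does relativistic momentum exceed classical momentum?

p_rel = γmv, p_class = mv
Ratio = γ = 1/√(1 - 0.5²) = 1.155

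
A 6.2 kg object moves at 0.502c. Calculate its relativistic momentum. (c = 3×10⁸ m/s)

γ = 1/√(1 - 0.502²) = 1.1562
v = 0.502 × 3×10⁸ = 1.506×10⁸ m/s
p = γmv = 1.1562 × 6.2 × 1.506×10⁸ = 1.080×10⁹ kg·m/s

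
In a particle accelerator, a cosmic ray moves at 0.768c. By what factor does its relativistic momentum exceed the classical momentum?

p_rel = γmv, p_class = mv
Ratio = γ = 1/√(1 - 0.768²)
= 1/√(0.410176) = 1.561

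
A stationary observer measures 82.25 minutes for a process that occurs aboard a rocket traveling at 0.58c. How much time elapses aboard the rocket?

Dilated time Δt = 82.25 minutes
γ = 1/√(1 - 0.58²) = 1.2276
Δt₀ = Δt/γ = 82.25/1.2276 = 67.00 minutes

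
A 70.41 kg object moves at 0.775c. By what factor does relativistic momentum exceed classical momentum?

p_rel = γmv, p_class = mv
Ratio = γ = 1/√(1 - 0.775²) = 1.582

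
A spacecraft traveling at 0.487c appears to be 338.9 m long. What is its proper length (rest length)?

Contracted length L = 338.9 m
γ = 1/√(1 - 0.487²) = 1.145
L₀ = γL = 1.145 × 338.9 = 388.0 m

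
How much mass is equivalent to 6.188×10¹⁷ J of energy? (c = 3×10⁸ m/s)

From E = mc², we get m = E/c²
c² = (3×10⁸)² = 9×10¹⁶ m²/s²
m = 6.188×10¹⁷ / 9×10¹⁶ = 6.876 kg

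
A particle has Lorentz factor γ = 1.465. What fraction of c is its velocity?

From γ = 1/√(1 - v²/c²):
1/γ² = 1/1.465² = 0.4659
v²/c² = 1 - 0.4659 = 0.5341
v/c = √(0.5341) = 0.7308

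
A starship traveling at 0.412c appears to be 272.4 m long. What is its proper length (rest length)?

Contracted length L = 272.4 m
γ = 1/√(1 - 0.412²) = 1.0975
L₀ = γL = 1.0975 × 272.4 = 299.0 m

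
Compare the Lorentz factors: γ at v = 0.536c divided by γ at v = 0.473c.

γ₁ = 1/√(1 - 0.536²) = 1.185
γ₂ = 1/√(1 - 0.473²) = 1.135
γ₁/γ₂ = 1.185/1.135 = 1.044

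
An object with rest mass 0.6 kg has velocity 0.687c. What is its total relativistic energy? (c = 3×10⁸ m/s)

γ = 1/√(1 - 0.687²) = 1.3762
mc² = 0.6 × (3×10⁸)² = 5.400×10¹⁶ J
E = γmc² = 1.3762 × 5.400×10¹⁶ = 7.431×10¹⁶ J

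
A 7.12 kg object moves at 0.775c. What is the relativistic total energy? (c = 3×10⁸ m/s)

γ = 1/√(1 - 0.775²) = 1.582
mc² = 7.12 × (3×10⁸)² = 6.408×10¹⁷ J
E = γmc² = 1.582 × 6.408×10¹⁷ = 1.014×10¹⁸ J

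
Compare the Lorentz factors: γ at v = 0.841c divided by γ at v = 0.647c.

γ₁ = 1/√(1 - 0.841²) = 1.8483
γ₂ = 1/√(1 - 0.647²) = 1.3115
γ₁/γ₂ = 1.8483/1.3115 = 1.409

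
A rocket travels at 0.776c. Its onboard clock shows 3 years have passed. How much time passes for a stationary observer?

Proper time Δt₀ = 3 years
γ = 1/√(1 - 0.776²) = 1.58546
Δt = γΔt₀ = 1.58546 × 3 = 4.756 years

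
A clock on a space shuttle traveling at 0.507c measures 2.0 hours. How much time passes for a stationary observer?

Proper time Δt₀ = 2.0 hours
γ = 1/√(1 - 0.507²) = 1.160
Δt = γΔt₀ = 1.160 × 2.0 = 2.320 hours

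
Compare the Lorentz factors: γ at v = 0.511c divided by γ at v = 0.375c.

γ₁ = 1/√(1 - 0.511²) = 1.163
γ₂ = 1/√(1 - 0.375²) = 1.079
γ₁/γ₂ = 1.163/1.079 = 1.078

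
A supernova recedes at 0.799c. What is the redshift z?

β = 0.799
(1+β)/(1-β) = 1.799/0.201 = 8.950
√(8.950) = 2.992
z = 2.992 - 1 = 1.992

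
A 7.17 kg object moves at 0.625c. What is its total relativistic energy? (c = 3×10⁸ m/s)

γ = 1/√(1 - 0.625²) = 1.281
mc² = 7.17 × (3×10⁸)² = 6.453×10¹⁷ J
E = γmc² = 1.281 × 6.453×10¹⁷ = 8.266×10¹⁷ J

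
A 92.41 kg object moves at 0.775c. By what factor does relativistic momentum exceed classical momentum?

p_rel = γmv, p_class = mv
Ratio = γ = 1/√(1 - 0.775²) = 1.582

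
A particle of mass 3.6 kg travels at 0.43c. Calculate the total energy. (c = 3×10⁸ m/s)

γ = 1/√(1 - 0.43²) = 1.1076
mc² = 3.6 × (3×10⁸)² = 3.240×10¹⁷ J
E = γmc² = 1.1076 × 3.240×10¹⁷ = 3.589×10¹⁷ J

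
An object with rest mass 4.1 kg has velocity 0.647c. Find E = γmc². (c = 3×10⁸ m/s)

γ = 1/√(1 - 0.647²) = 1.3115
mc² = 4.1 × (3×10⁸)² = 3.690×10¹⁷ J
E = γmc² = 1.3115 × 3.690×10¹⁷ = 4.839×10¹⁷ J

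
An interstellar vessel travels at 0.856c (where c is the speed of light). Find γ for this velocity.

v/c = 0.856, so (v/c)² = 0.732736
1 - (v/c)² = 0.267264
γ = 1/√(0.267264) = 1.934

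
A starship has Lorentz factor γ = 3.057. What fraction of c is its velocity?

From γ = 1/√(1 - v²/c²):
1/γ² = 1/3.057² = 0.1070
v²/c² = 1 - 0.1070 = 0.8930
v/c = √(0.8930) = 0.9450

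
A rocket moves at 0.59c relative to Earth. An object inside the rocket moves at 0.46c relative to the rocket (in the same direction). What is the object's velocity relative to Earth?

u = (u' + v)/(1 + u'v/c²)
Numerator: 0.46 + 0.59 = 1.05
Denominator: 1 + 0.2714 = 1.2714
u = 1.05/1.2714 = 0.8259c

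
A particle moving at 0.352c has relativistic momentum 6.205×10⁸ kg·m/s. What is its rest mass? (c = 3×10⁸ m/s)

γ = 1/√(1 - 0.352²) = 1.0684
v = 0.352 × 3×10⁸ = 1.056×10⁸ m/s
m = p/(γv) = 6.205×10⁸/(1.0684 × 1.056×10⁸) = 5.500 kg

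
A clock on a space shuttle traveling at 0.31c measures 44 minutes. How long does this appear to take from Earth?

Proper time Δt₀ = 44 minutes
γ = 1/√(1 - 0.31²) = 1.0518
Δt = γΔt₀ = 1.0518 × 44 = 46.28 minutes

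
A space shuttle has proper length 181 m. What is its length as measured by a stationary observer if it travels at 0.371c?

Proper length L₀ = 181 m
γ = 1/√(1 - 0.371²) = 1.077
L = L₀/γ = 181/1.077 = 168.1 m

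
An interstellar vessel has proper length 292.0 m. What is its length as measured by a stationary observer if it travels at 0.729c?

Proper length L₀ = 292.0 m
γ = 1/√(1 - 0.729²) = 1.461
L = L₀/γ = 292.0/1.461 = 199.9 m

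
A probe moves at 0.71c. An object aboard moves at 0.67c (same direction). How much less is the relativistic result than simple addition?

Classical: u' + v = 0.67 + 0.71 = 1.38c
Relativistic: u = (0.67 + 0.71)/(1 + 0.4757) = 1.38/1.4757 = 0.9351c
Difference: 1.38 - 0.9351 = 0.4449c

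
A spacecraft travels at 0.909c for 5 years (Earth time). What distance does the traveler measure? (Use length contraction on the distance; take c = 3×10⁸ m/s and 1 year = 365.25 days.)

Earth distance: d = v × t = 0.909c × 5 yr = 4.3029×10¹⁶ m
γ = 2.3993
d' = d/γ = 4.3029×10¹⁶/2.3993 = 1.793×10¹⁶ m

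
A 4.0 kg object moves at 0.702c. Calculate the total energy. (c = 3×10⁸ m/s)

γ = 1/√(1 - 0.702²) = 1.4041
mc² = 4.0 × (3×10⁸)² = 3.600×10¹⁷ J
E = γmc² = 1.4041 × 3.600×10¹⁷ = 5.055×10¹⁷ J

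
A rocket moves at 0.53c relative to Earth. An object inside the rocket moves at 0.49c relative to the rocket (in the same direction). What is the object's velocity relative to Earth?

u = (u' + v)/(1 + u'v/c²)
Numerator: 0.49 + 0.53 = 1.02
Denominator: 1 + 0.2597 = 1.2597
u = 1.02/1.2597 = 0.8097c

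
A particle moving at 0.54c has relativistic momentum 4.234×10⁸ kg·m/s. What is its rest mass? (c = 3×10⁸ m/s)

γ = 1/√(1 - 0.54²) = 1.188
v = 0.54 × 3×10⁸ = 1.620×10⁸ m/s
m = p/(γv) = 4.234×10⁸/(1.188 × 1.620×10⁸) = 2.200 kg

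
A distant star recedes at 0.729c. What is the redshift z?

β = 0.729
(1+β)/(1-β) = 1.729/0.271 = 6.380
√(6.380) = 2.526
z = 2.526 - 1 = 1.526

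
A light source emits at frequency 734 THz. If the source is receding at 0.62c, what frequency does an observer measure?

β = v/c = 0.62
(1-β)/(1+β) = 0.38/1.62 = 0.23457
Doppler factor = √(0.23457) = 0.4843
f_obs = 734 × 0.4843 = 355.5 THz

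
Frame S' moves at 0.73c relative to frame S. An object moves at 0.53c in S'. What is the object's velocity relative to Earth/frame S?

u = (u' + v)/(1 + u'v/c²)
Numerator: 0.53 + 0.73 = 1.26
Denominator: 1 + 0.3869 = 1.3869
u = 1.26/1.3869 = 0.9085c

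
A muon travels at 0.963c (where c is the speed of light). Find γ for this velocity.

v/c = 0.963, so (v/c)² = 0.927369
1 - (v/c)² = 0.072631
γ = 1/√(0.072631) = 3.711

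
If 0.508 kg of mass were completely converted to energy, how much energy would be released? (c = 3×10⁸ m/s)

Using E = mc²:
c² = (3×10⁸)² = 9×10¹⁶ m²/s²
E = 0.508 × 9×10¹⁶ = 4.572×10¹⁶ J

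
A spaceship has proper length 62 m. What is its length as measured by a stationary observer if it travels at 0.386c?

Proper length L₀ = 62 m
γ = 1/√(1 - 0.386²) = 1.084012
L = L₀/γ = 62/1.084012 = 57.19 m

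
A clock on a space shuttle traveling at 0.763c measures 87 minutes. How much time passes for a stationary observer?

Proper time Δt₀ = 87 minutes
γ = 1/√(1 - 0.763²) = 1.547
Δt = γΔt₀ = 1.547 × 87 = 134.6 minutes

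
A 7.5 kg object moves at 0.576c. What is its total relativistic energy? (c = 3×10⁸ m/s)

γ = 1/√(1 - 0.576²) = 1.2233
mc² = 7.5 × (3×10⁸)² = 6.750×10¹⁷ J
E = γmc² = 1.2233 × 6.750×10¹⁷ = 8.257×10¹⁷ J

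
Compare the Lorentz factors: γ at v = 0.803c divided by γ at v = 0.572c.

γ₁ = 1/√(1 - 0.803²) = 1.6779
γ₂ = 1/√(1 - 0.572²) = 1.2191
γ₁/γ₂ = 1.6779/1.2191 = 1.376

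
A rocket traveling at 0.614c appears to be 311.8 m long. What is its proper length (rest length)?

Contracted length L = 311.8 m
γ = 1/√(1 - 0.614²) = 1.2669
L₀ = γL = 1.2669 × 311.8 = 395.0 m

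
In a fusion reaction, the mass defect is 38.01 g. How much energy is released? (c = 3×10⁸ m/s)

Convert mass defect: Δm = 38.01 g = 0.03801 kg
E = Δm·c² = 0.03801 × (3×10⁸)²
= 0.03801 × 9×10¹⁶ = 3.421×10¹⁵ J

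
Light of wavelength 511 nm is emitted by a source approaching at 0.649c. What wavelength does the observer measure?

β = 0.649
Wavelength Doppler factor = √(0.351/1.649) = √(0.2129) = 0.4614
λ_obs = 511 × 0.4614 = 235.8 nm (blueshift)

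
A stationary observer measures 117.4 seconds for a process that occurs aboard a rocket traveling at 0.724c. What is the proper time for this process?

Dilated time Δt = 117.4 seconds
γ = 1/√(1 - 0.724²) = 1.4497
Δt₀ = Δt/γ = 117.4/1.4497 = 80.98 seconds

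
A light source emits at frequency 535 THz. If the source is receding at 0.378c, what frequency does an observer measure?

β = v/c = 0.378
(1-β)/(1+β) = 0.622/1.378 = 0.45138
Doppler factor = √(0.45138) = 0.6718
f_obs = 535 × 0.6718 = 359.4 THz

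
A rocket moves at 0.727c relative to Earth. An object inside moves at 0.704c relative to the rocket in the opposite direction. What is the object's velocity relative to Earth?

Object's velocity in rocket frame is u' = -0.704c
u = (u' + v)/(1 + u'v/c²) = (v - 0.704)/(1 - 0.704·v/c²)
Numerator: 0.727 - 0.704 = 0.023
Denominator: 1 - 0.511808 = 0.488192
u = 0.023/0.488192 = 0.04711c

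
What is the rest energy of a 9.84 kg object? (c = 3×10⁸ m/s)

c² = (3×10⁸)² = 9.000×10¹⁶ m²/s²
E₀ = mc² = 9.84 × 9.000×10¹⁶ = 8.856×10¹⁷ J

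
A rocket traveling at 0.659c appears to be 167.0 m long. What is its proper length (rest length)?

Contracted length L = 167.0 m
γ = 1/√(1 - 0.659²) = 1.3295
L₀ = γL = 1.3295 × 167.0 = 222.0 m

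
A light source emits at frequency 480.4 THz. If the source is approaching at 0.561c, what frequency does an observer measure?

β = v/c = 0.561
(1+β)/(1-β) = 1.561/0.439 = 3.556
Doppler factor = √(3.556) = 1.8857
f_obs = 480.4 × 1.8857 = 905.9 THz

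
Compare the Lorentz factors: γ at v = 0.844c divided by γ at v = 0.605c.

γ₁ = 1/√(1 - 0.844²) = 1.8645
γ₂ = 1/√(1 - 0.605²) = 1.2559
γ₁/γ₂ = 1.8645/1.2559 = 1.485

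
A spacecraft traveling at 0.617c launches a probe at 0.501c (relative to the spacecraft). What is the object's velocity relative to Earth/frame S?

u = (u' + v)/(1 + u'v/c²)
Numerator: 0.501 + 0.617 = 1.118
Denominator: 1 + 0.309117 = 1.309117
u = 1.118/1.309117 = 0.8540c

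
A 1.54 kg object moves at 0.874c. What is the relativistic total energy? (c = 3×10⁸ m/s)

γ = 1/√(1 - 0.874²) = 2.058
mc² = 1.54 × (3×10⁸)² = 1.386×10¹⁷ J
E = γmc² = 2.058 × 1.386×10¹⁷ = 2.852×10¹⁷ J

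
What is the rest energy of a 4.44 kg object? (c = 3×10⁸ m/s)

c² = (3×10⁸)² = 9.000×10¹⁶ m²/s²
E₀ = mc² = 4.44 × 9.000×10¹⁶ = 3.996×10¹⁷ J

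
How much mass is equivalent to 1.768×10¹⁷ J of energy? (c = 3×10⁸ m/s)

From E = mc², we get m = E/c²
c² = (3×10⁸)² = 9×10¹⁶ m²/s²
m = 1.768×10¹⁷ / 9×10¹⁶ = 1.964 kg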